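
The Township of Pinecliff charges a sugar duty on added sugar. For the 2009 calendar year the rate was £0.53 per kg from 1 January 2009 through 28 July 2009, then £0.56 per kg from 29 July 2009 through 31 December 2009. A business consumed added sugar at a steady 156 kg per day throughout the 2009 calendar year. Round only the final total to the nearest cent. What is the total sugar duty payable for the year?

£30,908.28

1 January – 28 July 2009: 209 days × 156 kg/day = 32,604 kg at £0.53/kg → £17,280.12
29 July – 31 December 2009: 156 days × 156 kg/day = 24,336 kg at £0.56/kg → £13,628.16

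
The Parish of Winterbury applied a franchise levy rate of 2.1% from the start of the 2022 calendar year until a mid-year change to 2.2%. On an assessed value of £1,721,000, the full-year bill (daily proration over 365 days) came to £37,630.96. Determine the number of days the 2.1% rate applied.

Let d = days at the first rate; then 365 − d days at the second rate.
£1,721,000 × [2.1%·d + 2.2%·(365−d)] / 365 = £37,630.96
Solving gives d = 49, so the new rate took effect on 19 February 2022.

49 days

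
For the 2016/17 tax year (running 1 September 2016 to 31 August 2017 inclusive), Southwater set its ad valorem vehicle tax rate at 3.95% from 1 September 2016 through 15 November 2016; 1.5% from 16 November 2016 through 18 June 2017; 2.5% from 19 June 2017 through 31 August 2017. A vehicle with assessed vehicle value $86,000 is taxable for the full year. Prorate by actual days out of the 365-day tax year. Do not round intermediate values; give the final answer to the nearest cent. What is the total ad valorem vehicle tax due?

$1,903.07

1 September – 15 November 2016: 76 days at 3.95% → $86,000 × 3.95% × 76/365 = $707.3205
16 November 2016 – 18 June 2017: 215 days at 1.5% → $86,000 × 1.5% × 215/365 = $759.8630
19 June – 31 August 2017: 74 days at 2.5% → $86,000 × 2.5% × 74/365 = $435.8904
Total = $1,903.0740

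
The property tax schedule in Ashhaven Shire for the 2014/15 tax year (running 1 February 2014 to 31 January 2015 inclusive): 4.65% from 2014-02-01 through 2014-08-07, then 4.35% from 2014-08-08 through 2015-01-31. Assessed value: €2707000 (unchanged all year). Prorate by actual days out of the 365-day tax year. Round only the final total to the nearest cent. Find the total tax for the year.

€121937.37

2014-02-01 to 2014-08-07: 188 days at 4.65% → €2707000 × 4.65% × 188/365 = €64834.5041
2014-08-08 to 2015-01-31: 177 days at 4.35% → €2707000 × 4.35% × 177/365 = €57102.8671
Total = €121937.3712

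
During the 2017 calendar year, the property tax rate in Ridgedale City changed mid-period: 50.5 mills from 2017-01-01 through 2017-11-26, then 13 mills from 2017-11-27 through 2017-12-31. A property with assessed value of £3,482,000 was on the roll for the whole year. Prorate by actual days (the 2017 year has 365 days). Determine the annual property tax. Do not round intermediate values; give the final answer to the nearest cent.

2017-01-01 to 2017-11-26: 330 days at 50.5 mills → £3,482,000 × 5.05% × 330/365 = £158,979.5342
2017-11-27 to 2017-12-31: 35 days at 13 mills → £3,482,000 × 1.3% × 35/365 = £4,340.5753
Total = £163,320.1096

£163,320.11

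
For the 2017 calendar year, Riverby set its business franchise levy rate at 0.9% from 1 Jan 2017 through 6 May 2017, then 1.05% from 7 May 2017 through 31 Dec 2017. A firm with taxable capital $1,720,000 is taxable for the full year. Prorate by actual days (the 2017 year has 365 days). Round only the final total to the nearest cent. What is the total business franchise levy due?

1 Jan – 6 May 2017: 126 days at 0.9% → $1,720,000 × 0.9% × 126/365 = $5,343.7808
7 May – 31 Dec 2017: 239 days at 1.05% → $1,720,000 × 1.05% × 239/365 = $11,825.5890
Total = $17,169.3699

$17,169.37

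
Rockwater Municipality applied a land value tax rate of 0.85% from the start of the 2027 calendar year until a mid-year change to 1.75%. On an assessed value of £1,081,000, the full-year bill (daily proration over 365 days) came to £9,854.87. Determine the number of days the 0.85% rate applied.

340 days

Let d = days at the first rate; then 365 − d days at the second rate.
£1,081,000 × [0.85%·d + 1.75%·(365−d)] / 365 = £9,854.87
Solving gives d = 340, so the new rate took effect on 7 December 2027.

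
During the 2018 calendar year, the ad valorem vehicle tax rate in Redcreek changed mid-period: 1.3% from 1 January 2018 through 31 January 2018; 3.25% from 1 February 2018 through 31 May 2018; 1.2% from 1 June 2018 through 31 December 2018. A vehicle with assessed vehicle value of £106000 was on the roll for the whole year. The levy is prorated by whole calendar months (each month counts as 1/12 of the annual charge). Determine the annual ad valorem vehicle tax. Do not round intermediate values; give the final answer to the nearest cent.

£2005.17

1 January – 31 January 2018: 1 month at 1.3% → £106000 × 1.3% × 1/12 = £114.8333
1 February – 31 May 2018: 4 months at 3.25% → £106000 × 3.25% × 4/12 = £1148.3333
1 June – 31 December 2018: 7 months at 1.2% → £106000 × 1.2% × 7/12 = £742.0000
Total = £2005.1667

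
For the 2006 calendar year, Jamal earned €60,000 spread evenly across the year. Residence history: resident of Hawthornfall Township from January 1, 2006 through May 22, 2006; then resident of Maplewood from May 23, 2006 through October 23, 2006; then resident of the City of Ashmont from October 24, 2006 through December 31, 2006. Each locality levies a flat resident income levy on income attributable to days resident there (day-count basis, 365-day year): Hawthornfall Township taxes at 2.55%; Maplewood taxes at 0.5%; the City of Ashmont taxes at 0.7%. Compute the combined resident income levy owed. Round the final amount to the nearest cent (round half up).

Hawthornfall Township, January 1 – May 22, 2006: 142 days → €60,000 × 2.55% × 142/365 = €595.2329
Maplewood, May 23 – October 23, 2006: 154 days → €60,000 × 0.5% × 154/365 = €126.5753
The City of Ashmont, October 24 – December 31, 2006: 69 days → €60,000 × 0.7% × 69/365 = €79.3973
Total = €801.2055

€801.21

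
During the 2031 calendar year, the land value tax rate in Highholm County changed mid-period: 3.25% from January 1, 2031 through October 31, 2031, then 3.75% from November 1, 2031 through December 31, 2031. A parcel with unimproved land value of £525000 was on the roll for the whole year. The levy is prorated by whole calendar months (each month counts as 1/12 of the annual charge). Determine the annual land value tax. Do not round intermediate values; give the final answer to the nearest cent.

January 1 – October 31, 2031: 10 months at 3.25% → £525000 × 3.25% × 10/12 = £14218.7500
November 1 – December 31, 2031: 2 months at 3.75% → £525000 × 3.75% × 2/12 = £3281.2500
Total = £17500.0000

£17500.00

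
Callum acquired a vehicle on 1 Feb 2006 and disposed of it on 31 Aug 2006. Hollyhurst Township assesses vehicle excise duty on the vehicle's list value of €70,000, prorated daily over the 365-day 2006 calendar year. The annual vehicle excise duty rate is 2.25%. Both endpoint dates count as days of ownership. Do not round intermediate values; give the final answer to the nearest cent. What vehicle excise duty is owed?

Days held (1 Feb – 31 Aug 2006): 212 out of 365
Tax = €70,000 × 2.25% × 212/365 = €914.7945

€914.79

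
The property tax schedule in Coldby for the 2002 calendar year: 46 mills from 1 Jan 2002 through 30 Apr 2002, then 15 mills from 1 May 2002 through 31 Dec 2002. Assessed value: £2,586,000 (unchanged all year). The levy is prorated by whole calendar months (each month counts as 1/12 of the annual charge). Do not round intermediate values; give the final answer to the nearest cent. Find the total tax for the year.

1 Jan – 30 Apr 2002: 4 months at 46 mills → £2,586,000 × 4.6% × 4/12 = £39,652.0000
1 May – 31 Dec 2002: 8 months at 15 mills → £2,586,000 × 1.5% × 8/12 = £25,860.0000
Total = £65,512.0000

£65,512.00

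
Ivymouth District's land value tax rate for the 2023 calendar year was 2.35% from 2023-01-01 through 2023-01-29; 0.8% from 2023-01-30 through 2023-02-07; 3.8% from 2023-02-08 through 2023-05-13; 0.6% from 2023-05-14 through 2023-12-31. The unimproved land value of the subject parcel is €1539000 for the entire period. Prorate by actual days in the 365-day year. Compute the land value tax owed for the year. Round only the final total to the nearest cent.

2023-01-01 to 2023-01-29: 29 days at 2.35% → €1539000 × 2.35% × 29/365 = €2873.5027
2023-01-30 to 2023-02-07: 9 days at 0.8% → €1539000 × 0.8% × 9/365 = €303.5836
2023-02-08 to 2023-05-13: 95 days at 3.8% → €1539000 × 3.8% × 95/365 = €15221.3425
2023-05-14 to 2023-12-31: 232 days at 0.6% → €1539000 × 0.6% × 232/365 = €5869.2822
Total = €24267.7110

€24267.71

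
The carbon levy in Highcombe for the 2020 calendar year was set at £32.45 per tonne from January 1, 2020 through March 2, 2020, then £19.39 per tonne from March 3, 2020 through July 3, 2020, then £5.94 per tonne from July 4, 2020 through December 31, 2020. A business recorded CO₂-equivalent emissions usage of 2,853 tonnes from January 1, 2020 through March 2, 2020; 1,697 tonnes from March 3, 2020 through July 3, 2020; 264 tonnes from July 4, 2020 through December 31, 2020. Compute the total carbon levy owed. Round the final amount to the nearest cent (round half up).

January 1 – March 2, 2020: 2,853 tonnes at £32.45/tonne → £92,579.85
March 3 – July 3, 2020: 1,697 tonnes at £19.39/tonne → £32,904.83
July 4 – December 31, 2020: 264 tonnes at £5.94/tonne → £1,568.16

£127,052.84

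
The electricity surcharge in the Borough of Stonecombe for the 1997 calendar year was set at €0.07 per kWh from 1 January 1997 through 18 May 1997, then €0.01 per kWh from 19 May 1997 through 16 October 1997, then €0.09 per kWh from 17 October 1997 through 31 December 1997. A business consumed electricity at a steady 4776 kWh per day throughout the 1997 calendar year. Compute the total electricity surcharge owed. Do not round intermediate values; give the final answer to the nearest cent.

1 January – 18 May 1997: 138 days × 4776 kWh/day = 659,088 kWh at €0.07/kWh → €46136.16
19 May – 16 October 1997: 151 days × 4776 kWh/day = 721,176 kWh at €0.01/kWh → €7211.76
17 October – 31 December 1997: 76 days × 4776 kWh/day = 362,976 kWh at €0.09/kWh → €32667.84

€86015.76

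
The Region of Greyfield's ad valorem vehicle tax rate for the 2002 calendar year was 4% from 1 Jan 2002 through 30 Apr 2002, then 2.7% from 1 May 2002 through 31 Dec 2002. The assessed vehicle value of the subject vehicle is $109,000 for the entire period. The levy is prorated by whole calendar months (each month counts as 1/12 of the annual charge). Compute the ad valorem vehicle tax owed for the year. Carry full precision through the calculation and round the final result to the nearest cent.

$3,415.33

1 Jan – 30 Apr 2002: 4 months at 4% → $109,000 × 4% × 4/12 = $1,453.3333
1 May – 31 Dec 2002: 8 months at 2.7% → $109,000 × 2.7% × 8/12 = $1,962.0000
Total = $3,415.3333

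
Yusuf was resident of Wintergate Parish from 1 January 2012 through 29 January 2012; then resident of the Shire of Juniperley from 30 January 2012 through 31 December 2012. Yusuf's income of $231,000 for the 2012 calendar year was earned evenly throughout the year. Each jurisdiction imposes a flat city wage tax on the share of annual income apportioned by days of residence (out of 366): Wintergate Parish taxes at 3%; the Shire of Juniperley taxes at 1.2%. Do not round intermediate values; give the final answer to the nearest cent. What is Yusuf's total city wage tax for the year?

$3,101.46

Wintergate Parish, 1 January – 29 January 2012: 29 days → $231,000 × 3% × 29/366 = $549.0984
The Shire of Juniperley, 30 January – 31 December 2012: 337 days → $231,000 × 1.2% × 337/366 = $2,552.3607
Total = $3,101.4590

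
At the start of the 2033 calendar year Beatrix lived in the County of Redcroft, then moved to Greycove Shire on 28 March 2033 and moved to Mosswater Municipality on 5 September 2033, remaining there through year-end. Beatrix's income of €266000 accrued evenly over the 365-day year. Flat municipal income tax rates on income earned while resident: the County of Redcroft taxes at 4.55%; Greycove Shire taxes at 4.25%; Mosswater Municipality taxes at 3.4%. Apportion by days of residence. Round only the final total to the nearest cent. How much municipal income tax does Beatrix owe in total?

The County of Redcroft, 1 January – 27 March 2033: 86 days → €266000 × 4.55% × 86/365 = €2851.6658
Greycove Shire, 28 March – 4 September 2033: 161 days → €266000 × 4.25% × 161/365 = €4986.5890
Mosswater Municipality, 5 September – 31 December 2033: 118 days → €266000 × 3.4% × 118/365 = €2923.8137
Total = €10762.0685

€10762.07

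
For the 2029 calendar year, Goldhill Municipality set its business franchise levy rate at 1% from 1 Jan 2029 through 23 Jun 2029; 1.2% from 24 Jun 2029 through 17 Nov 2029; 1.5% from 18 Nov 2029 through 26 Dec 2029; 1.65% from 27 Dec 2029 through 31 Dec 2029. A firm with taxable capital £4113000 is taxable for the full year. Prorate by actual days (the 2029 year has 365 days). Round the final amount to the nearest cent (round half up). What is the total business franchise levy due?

1 Jan – 23 Jun 2029: 174 days at 1% → £4113000 × 1% × 174/365 = £19607.1781
24 Jun – 17 Nov 2029: 147 days at 1.2% → £4113000 × 1.2% × 147/365 = £19877.6219
18 Nov – 26 Dec 2029: 39 days at 1.5% → £4113000 × 1.5% × 39/365 = £6592.0685
27 Dec – 31 Dec 2029: 5 days at 1.65% → £4113000 × 1.65% × 5/365 = £929.6507
Total = £47006.5192

£47006.52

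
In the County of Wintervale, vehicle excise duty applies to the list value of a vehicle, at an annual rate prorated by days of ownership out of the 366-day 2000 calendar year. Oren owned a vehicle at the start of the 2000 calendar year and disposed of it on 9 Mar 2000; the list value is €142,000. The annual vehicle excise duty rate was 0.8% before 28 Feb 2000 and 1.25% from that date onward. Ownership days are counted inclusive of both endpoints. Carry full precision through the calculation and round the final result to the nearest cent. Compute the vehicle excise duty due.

€233.37

1 Jan – 27 Feb 2000: 58 days at 0.8% → €142,000 × 0.8% × 58/366 = €180.0219
28 Feb – 9 Mar 2000: 11 days at 1.25% → €142,000 × 1.25% × 11/366 = €53.3470
Total = €233.3689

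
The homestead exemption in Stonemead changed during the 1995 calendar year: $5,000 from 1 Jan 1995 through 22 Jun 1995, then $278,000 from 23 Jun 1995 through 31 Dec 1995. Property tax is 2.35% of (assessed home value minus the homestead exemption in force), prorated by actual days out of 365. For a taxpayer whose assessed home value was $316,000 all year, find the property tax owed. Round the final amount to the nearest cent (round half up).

$3,933.77

1 Jan – 22 Jun 1995: 173 days, exemption $5,000 → ($316,000 − $5,000) × 2.35% × 173/365 = $3,464.0288
23 Jun – 31 Dec 1995: 192 days, exemption $278,000 → ($316,000 − $278,000) × 2.35% × 192/365 = $469.7425
Total = $3,933.7712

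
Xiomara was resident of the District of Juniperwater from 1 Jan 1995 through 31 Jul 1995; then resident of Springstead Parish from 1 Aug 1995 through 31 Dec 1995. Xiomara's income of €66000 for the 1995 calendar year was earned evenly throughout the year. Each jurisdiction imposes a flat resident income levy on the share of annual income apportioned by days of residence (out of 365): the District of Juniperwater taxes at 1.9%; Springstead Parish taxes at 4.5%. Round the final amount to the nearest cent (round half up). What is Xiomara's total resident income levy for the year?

€1973.31

The District of Juniperwater, 1 Jan – 31 Jul 1995: 212 days → €66000 × 1.9% × 212/365 = €728.3507
Springstead Parish, 1 Aug – 31 Dec 1995: 153 days → €66000 × 4.5% × 153/365 = €1244.9589
Total = €1973.3096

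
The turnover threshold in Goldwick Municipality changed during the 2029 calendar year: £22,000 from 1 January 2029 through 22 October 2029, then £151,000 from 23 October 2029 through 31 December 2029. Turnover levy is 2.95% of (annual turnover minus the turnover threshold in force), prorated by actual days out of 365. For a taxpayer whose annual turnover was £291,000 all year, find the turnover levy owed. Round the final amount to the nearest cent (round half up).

£7,205.68

1 January – 22 October 2029: 295 days, exemption £22,000 → (£291,000 − £22,000) × 2.95% × 295/365 = £6,413.6233
23 October – 31 December 2029: 70 days, exemption £151,000 → (£291,000 − £151,000) × 2.95% × 70/365 = £792.0548
Total = £7,205.6781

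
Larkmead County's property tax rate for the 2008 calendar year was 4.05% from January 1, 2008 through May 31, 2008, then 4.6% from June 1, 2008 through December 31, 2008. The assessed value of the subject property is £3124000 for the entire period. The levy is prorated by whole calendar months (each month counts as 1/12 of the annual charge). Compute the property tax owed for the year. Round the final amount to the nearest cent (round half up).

£136544.83

January 1 – May 31, 2008: 5 months at 4.05% → £3124000 × 4.05% × 5/12 = £52717.5000
June 1 – December 31, 2008: 7 months at 4.6% → £3124000 × 4.6% × 7/12 = £83827.3333
Total = £136544.8333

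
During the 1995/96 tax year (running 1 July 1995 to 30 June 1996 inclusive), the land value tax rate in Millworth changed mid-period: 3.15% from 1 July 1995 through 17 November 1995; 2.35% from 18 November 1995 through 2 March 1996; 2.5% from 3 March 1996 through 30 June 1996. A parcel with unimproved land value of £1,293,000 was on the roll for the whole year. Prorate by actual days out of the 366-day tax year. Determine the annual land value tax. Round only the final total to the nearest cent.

1 July – 17 November 1995: 140 days at 3.15% → £1,293,000 × 3.15% × 140/366 = £15,579.5902
18 November 1995 – 2 March 1996: 106 days at 2.35% → £1,293,000 × 2.35% × 106/366 = £8,800.1721
3 March – 30 June 1996: 120 days at 2.5% → £1,293,000 × 2.5% × 120/366 = £10,598.3607
Total = £34,978.1230

£34,978.12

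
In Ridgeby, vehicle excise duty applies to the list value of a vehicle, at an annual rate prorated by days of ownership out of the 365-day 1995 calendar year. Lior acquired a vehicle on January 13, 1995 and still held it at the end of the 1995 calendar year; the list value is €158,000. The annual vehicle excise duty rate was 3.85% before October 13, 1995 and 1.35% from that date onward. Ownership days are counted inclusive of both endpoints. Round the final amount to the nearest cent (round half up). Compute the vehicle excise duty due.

€5,017.26

January 13 – October 12, 1995: 273 days at 3.85% → €158,000 × 3.85% × 273/365 = €4,549.7507
October 13 – December 31, 1995: 80 days at 1.35% → €158,000 × 1.35% × 80/365 = €467.5068
Total = €5,017.2575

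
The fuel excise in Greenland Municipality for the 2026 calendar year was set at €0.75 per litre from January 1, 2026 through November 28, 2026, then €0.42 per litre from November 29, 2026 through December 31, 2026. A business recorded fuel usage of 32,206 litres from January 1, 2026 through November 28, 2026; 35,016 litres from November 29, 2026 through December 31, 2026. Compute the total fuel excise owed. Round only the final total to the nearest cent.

January 1 – November 28, 2026: 32,206 litres at €0.75/litre → €24,154.50
November 29 – December 31, 2026: 35,016 litres at €0.42/litre → €14,706.72

€38,861.22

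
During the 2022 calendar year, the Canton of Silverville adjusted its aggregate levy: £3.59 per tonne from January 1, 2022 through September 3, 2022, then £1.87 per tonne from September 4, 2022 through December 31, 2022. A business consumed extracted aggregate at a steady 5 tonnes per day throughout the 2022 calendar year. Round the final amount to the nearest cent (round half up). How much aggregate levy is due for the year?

£5528.35

January 1 – September 3, 2022: 246 days × 5 tonnes/day = 1,230 tonnes at £3.59/tonne → £4415.70
September 4 – December 31, 2022: 119 days × 5 tonnes/day = 595 tonnes at £1.87/tonne → £1112.65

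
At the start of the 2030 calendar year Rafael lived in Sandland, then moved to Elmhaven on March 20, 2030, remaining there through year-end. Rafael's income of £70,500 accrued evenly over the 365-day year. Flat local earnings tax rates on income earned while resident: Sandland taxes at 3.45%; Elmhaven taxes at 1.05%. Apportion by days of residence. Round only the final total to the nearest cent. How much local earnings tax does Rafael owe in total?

Sandland, January 1 – March 19, 2030: 78 days → £70,500 × 3.45% × 78/365 = £519.7685
Elmhaven, March 20 – December 31, 2030: 287 days → £70,500 × 1.05% × 287/365 = £582.0596
Total = £1,101.8281

£1,101.83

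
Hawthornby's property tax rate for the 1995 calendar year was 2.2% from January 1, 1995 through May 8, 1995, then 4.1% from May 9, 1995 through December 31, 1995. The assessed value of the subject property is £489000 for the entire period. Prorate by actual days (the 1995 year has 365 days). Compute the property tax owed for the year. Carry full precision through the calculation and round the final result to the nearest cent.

£16790.79

January 1 – May 8, 1995: 128 days at 2.2% → £489000 × 2.2% × 128/365 = £3772.6685
May 9 – December 31, 1995: 237 days at 4.1% → £489000 × 4.1% × 237/365 = £13018.1178
Total = £16790.7863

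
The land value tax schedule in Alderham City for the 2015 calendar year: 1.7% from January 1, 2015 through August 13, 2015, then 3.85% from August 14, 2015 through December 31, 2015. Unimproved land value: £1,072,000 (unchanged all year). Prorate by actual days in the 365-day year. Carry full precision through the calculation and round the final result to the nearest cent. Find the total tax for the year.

January 1 – August 13, 2015: 225 days at 1.7% → £1,072,000 × 1.7% × 225/365 = £11,233.9726
August 14 – December 31, 2015: 140 days at 3.85% → £1,072,000 × 3.85% × 140/365 = £15,830.3562
Total = £27,064.3288

£27,064.33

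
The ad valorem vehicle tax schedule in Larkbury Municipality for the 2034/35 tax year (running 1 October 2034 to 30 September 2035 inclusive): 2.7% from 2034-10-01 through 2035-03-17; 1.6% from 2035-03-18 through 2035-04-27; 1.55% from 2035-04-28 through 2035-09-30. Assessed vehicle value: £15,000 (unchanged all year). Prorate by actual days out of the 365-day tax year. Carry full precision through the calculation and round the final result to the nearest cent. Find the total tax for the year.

£312.74

2034-10-01 to 2035-03-17: 168 days at 2.7% → £15,000 × 2.7% × 168/365 = £186.4110
2035-03-18 to 2035-04-27: 41 days at 1.6% → £15,000 × 1.6% × 41/365 = £26.9589
2035-04-28 to 2035-09-30: 156 days at 1.55% → £15,000 × 1.55% × 156/365 = £99.3699
Total = £312.7397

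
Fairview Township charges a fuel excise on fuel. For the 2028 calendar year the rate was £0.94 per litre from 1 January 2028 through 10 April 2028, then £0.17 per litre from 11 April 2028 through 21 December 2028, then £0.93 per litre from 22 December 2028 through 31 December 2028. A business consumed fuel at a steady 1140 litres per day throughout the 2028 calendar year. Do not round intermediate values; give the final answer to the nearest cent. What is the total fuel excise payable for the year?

1 January – 10 April 2028: 101 days × 1140 litres/day = 115,140 litres at £0.94/litre → £108,231.60
11 April – 21 December 2028: 255 days × 1140 litres/day = 290,700 litres at £0.17/litre → £49,419.00
22 December – 31 December 2028: 10 days × 1140 litres/day = 11,400 litres at £0.93/litre → £10,602.00

£168,252.60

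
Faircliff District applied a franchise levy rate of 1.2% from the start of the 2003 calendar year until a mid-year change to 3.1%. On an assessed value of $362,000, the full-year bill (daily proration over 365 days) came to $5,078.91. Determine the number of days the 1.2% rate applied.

Let d = days at the first rate; then 365 − d days at the second rate.
$362,000 × [1.2%·d + 3.1%·(365−d)] / 365 = $5,078.91
Solving gives d = 326, so the new rate took effect on November 23, 2003.

326 days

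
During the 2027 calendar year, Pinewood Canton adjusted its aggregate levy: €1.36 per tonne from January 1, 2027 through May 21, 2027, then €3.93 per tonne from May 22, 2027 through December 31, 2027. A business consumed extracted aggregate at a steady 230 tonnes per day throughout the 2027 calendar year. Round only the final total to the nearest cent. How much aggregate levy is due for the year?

€246,578.40

January 1 – May 21, 2027: 141 days × 230 tonnes/day = 32,430 tonnes at €1.36/tonne → €44,104.80
May 22 – December 31, 2027: 224 days × 230 tonnes/day = 51,520 tonnes at €3.93/tonne → €202,473.60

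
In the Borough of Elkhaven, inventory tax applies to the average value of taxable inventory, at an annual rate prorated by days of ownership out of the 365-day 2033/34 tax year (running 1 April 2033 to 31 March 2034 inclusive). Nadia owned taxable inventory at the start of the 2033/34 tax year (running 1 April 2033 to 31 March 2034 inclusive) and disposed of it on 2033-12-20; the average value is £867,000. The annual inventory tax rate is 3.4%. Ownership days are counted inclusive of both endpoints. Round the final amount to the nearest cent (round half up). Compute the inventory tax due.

£21,321.07

Days held (2033-04-01 to 2033-12-20): 264 out of 365
Tax = £867,000 × 3.4% × 264/365 = £21,321.0740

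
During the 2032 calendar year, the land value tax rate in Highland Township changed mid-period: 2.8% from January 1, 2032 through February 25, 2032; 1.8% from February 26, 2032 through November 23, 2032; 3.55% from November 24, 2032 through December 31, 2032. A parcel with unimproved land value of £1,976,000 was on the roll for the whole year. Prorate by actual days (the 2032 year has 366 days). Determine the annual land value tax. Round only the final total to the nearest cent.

January 1 – February 25, 2032: 56 days at 2.8% → £1,976,000 × 2.8% × 56/366 = £8,465.4863
February 26 – November 23, 2032: 272 days at 1.8% → £1,976,000 × 1.8% × 272/366 = £26,433.0492
November 24 – December 31, 2032: 38 days at 3.55% → £1,976,000 × 3.55% × 38/366 = £7,283.1257
Total = £42,181.6612

£42,181.66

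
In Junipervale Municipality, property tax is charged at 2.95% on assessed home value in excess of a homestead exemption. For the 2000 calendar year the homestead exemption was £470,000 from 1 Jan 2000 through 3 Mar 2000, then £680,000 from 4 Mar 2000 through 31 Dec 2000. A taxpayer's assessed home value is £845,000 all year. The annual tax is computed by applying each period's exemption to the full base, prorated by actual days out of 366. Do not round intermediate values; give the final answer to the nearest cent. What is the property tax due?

£5,933.85

1 Jan – 3 Mar 2000: 63 days, exemption £470,000 → (£845,000 − £470,000) × 2.95% × 63/366 = £1,904.2008
4 Mar – 31 Dec 2000: 303 days, exemption £680,000 → (£845,000 − £680,000) × 2.95% × 303/366 = £4,029.6516
Total = £5,933.8525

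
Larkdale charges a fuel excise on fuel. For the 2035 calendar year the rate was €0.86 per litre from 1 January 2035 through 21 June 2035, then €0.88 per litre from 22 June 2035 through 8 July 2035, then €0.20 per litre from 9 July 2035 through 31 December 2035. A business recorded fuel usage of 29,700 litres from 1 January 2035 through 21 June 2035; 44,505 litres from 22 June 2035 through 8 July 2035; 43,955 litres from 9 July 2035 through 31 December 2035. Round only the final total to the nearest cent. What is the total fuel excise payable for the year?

1 January – 21 June 2035: 29,700 litres at €0.86/litre → €25,542.00
22 June – 8 July 2035: 44,505 litres at €0.88/litre → €39,164.40
9 July – 31 December 2035: 43,955 litres at €0.20/litre → €8,791.00

€73,497.40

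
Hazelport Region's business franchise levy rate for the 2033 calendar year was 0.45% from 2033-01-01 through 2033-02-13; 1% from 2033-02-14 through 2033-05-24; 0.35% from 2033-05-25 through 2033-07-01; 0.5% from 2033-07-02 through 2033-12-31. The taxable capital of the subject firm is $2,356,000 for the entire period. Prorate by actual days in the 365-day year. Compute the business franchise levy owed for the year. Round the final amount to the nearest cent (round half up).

2033-01-01 to 2033-02-13: 44 days at 0.45% → $2,356,000 × 0.45% × 44/365 = $1,278.0493
2033-02-14 to 2033-05-24: 100 days at 1% → $2,356,000 × 1% × 100/365 = $6,454.7945
2033-05-25 to 2033-07-01: 38 days at 0.35% → $2,356,000 × 0.35% × 38/365 = $858.4877
2033-07-02 to 2033-12-31: 183 days at 0.5% → $2,356,000 × 0.5% × 183/365 = $5,906.1370
Total = $14,497.4685

$14,497.47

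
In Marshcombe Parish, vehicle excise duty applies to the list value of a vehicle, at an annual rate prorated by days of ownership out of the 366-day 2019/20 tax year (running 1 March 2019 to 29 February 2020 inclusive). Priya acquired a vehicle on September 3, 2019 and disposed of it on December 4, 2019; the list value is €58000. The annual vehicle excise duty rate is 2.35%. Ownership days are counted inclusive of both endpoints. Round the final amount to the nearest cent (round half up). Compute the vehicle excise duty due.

Days held (September 3 – December 4, 2019): 93 out of 366
Tax = €58000 × 2.35% × 93/366 = €346.3361

€346.34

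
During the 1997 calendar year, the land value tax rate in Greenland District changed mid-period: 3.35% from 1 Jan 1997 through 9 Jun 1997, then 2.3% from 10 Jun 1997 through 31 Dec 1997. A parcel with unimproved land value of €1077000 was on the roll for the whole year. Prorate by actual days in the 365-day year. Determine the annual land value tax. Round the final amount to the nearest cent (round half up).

€29728.15

1 Jan – 9 Jun 1997: 160 days at 3.35% → €1077000 × 3.35% × 160/365 = €15815.6712
10 Jun – 31 Dec 1997: 205 days at 2.3% → €1077000 × 2.3% × 205/365 = €13912.4795
Total = €29728.1507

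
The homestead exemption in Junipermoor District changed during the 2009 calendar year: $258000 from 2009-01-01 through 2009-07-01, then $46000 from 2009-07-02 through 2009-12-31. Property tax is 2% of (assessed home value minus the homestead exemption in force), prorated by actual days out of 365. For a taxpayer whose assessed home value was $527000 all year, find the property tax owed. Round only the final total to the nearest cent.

$7505.81

2009-01-01 to 2009-07-01: 182 days, exemption $258000 → ($527000 − $258000) × 2% × 182/365 = $2682.6301
2009-07-02 to 2009-12-31: 183 days, exemption $46000 → ($527000 − $46000) × 2% × 183/365 = $4823.1781
Total = $7505.8082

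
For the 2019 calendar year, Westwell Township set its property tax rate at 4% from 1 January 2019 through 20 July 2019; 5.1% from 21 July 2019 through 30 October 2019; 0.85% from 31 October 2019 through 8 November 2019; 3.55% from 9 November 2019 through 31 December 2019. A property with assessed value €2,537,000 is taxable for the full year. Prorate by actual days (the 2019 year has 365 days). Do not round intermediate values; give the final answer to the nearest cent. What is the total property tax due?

1 January – 20 July 2019: 201 days at 4% → €2,537,000 × 4% × 201/365 = €55,883.5068
21 July – 30 October 2019: 102 days at 5.1% → €2,537,000 × 5.1% × 102/365 = €36,157.4630
31 October – 8 November 2019: 9 days at 0.85% → €2,537,000 × 0.85% × 9/365 = €531.7274
9 November – 31 December 2019: 53 days at 3.55% → €2,537,000 × 3.55% × 53/365 = €13,077.7137
Total = €105,650.4110

€105,650.41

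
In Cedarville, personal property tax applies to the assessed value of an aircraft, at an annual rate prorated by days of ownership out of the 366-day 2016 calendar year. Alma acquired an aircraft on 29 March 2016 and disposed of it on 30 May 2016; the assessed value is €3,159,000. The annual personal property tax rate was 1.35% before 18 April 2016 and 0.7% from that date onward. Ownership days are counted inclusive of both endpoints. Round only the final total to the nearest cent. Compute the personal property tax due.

€4,928.39

29 March – 17 April 2016: 20 days at 1.35% → €3,159,000 × 1.35% × 20/366 = €2,330.4098
18 April – 30 May 2016: 43 days at 0.7% → €3,159,000 × 0.7% × 43/366 = €2,597.9754
Total = €4,928.3852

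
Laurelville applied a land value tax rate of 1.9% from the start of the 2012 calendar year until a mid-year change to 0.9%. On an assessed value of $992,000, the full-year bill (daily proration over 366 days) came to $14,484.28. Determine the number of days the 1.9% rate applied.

Let d = days at the first rate; then 366 − d days at the second rate.
$992,000 × [1.9%·d + 0.9%·(366−d)] / 366 = $14,484.28
Solving gives d = 205, so the new rate took effect on 24 Jul 2012.

205 days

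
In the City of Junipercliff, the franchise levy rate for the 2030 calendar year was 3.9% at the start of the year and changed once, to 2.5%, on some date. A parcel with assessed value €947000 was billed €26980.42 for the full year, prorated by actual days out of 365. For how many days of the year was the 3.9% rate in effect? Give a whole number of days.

Let d = days at the first rate; then 365 − d days at the second rate.
€947000 × [3.9%·d + 2.5%·(365−d)] / 365 = €26980.42
Solving gives d = 91, so the new rate took effect on April 2, 2030.

91 days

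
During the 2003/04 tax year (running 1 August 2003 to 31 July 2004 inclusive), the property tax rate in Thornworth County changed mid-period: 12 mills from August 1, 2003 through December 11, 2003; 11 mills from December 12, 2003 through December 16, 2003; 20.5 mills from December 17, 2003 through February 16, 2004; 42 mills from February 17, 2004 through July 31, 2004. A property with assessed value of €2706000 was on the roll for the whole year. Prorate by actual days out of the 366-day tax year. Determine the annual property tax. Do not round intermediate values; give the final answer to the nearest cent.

€73150.72

August 1 – December 11, 2003: 133 days at 12 mills → €2706000 × 1.2% × 133/366 = €11799.9344
December 12 – December 16, 2003: 5 days at 11 mills → €2706000 × 1.1% × 5/366 = €406.6393
December 17, 2003 – February 16, 2004: 62 days at 20.5 mills → €2706000 × 2.05% × 62/366 = €9397.0656
February 17 – July 31, 2004: 166 days at 42 mills → €2706000 × 4.2% × 166/366 = €51547.0820
Total = €73150.7213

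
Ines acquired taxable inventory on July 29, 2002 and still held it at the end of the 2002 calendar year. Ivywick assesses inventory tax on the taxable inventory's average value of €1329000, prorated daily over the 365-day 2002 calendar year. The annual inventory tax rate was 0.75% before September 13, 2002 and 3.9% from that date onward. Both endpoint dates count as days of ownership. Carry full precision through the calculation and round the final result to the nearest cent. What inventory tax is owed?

July 29 – September 12, 2002: 46 days at 0.75% → €1329000 × 0.75% × 46/365 = €1256.1781
September 13 – December 31, 2002: 110 days at 3.9% → €1329000 × 3.9% × 110/365 = €15620.3014
Total = €16876.4795

€16876.48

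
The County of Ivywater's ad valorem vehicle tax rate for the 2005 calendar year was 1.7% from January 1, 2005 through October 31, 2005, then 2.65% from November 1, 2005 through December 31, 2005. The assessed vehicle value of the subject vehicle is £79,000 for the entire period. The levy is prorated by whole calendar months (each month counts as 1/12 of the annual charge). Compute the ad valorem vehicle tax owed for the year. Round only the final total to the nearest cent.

January 1 – October 31, 2005: 10 months at 1.7% → £79,000 × 1.7% × 10/12 = £1,119.1667
November 1 – December 31, 2005: 2 months at 2.65% → £79,000 × 2.65% × 2/12 = £348.9167
Total = £1,468.0833

£1,468.08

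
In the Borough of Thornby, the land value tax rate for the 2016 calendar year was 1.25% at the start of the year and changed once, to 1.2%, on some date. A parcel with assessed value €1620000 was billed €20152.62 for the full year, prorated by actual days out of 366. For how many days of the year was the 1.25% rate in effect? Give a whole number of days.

322 days

Let d = days at the first rate; then 366 − d days at the second rate.
€1620000 × [1.25%·d + 1.2%·(366−d)] / 366 = €20152.62
Solving gives d = 322, so the new rate took effect on 18 November 2016.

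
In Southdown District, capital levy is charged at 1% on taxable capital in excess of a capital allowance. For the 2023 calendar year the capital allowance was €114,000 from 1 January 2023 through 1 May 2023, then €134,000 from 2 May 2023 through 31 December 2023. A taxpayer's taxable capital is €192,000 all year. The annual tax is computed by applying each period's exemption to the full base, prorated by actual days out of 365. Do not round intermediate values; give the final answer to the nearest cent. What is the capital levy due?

1 January – 1 May 2023: 121 days, exemption €114,000 → (€192,000 − €114,000) × 1% × 121/365 = €258.5753
2 May – 31 December 2023: 244 days, exemption €134,000 → (€192,000 − €134,000) × 1% × 244/365 = €387.7260
Total = €646.3014

€646.30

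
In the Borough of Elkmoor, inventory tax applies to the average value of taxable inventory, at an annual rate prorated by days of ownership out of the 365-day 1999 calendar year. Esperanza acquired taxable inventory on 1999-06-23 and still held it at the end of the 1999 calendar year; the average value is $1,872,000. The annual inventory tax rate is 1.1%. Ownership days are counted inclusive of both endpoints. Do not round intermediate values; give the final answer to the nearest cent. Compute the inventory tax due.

$10,831.96

Days held (1999-06-23 to 1999-12-31): 192 out of 365
Tax = $1,872,000 × 1.1% × 192/365 = $10,831.9562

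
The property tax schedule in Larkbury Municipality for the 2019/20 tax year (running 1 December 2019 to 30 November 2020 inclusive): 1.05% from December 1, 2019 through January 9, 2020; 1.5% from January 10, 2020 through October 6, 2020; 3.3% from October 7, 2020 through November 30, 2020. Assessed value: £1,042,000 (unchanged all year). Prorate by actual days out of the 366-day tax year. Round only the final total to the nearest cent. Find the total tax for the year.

£17,936.07

December 1, 2019 – January 9, 2020: 40 days at 1.05% → £1,042,000 × 1.05% × 40/366 = £1,195.7377
January 10 – October 6, 2020: 271 days at 1.5% → £1,042,000 × 1.5% × 271/366 = £11,573.0328
October 7 – November 30, 2020: 55 days at 3.3% → £1,042,000 × 3.3% × 55/366 = £5,167.2951
Total = £17,936.0656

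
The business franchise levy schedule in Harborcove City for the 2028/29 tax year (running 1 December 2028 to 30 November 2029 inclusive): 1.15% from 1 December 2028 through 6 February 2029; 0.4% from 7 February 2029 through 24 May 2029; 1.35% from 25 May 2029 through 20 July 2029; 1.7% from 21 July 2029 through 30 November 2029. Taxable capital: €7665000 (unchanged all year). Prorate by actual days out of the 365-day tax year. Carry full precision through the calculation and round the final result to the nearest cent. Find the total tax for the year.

1 December 2028 – 6 February 2029: 68 days at 1.15% → €7665000 × 1.15% × 68/365 = €16422.0000
7 February – 24 May 2029: 107 days at 0.4% → €7665000 × 0.4% × 107/365 = €8988.0000
25 May – 20 July 2029: 57 days at 1.35% → €7665000 × 1.35% × 57/365 = €16159.5000
21 July – 30 November 2029: 133 days at 1.7% → €7665000 × 1.7% × 133/365 = €47481.0000
Total = €89050.5000

€89050.50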